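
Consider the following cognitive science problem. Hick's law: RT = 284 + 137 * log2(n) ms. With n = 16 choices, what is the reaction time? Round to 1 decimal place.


RT = 284 + 137 * log2(16)
log2(16) = 4.0
RT = 284 + 137 * 4.0
= 284 + 548.0
= 832.0 ms


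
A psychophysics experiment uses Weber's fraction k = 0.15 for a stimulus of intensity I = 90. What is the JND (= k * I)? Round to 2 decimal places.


JND = k * I
JND = 0.15 * 90
= 13.50


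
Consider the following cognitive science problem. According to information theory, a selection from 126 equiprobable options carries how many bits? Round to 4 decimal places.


H = log2(n)
H = log2(126)
= 6.9773


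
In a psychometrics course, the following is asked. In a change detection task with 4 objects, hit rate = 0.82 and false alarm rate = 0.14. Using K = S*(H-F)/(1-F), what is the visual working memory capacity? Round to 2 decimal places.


K = S * (H - F) / (1 - F)
H - F = 0.68
1 - F = 0.86
K = 4 * 0.68 / 0.86
= 3.16


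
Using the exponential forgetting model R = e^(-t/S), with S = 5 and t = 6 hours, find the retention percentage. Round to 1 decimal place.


R = e^(-t/S)
-t/S = -6/5 = -1.2
R = e^(-1.2) = 0.301194
Percentage = 0.301194 * 100
= 30.1


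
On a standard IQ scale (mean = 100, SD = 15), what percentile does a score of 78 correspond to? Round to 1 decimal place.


z = (IQ - mean) / SD
z = (78 - 100) / 15 = -1.4667
Percentile = Phi(-1.4667) * 100
Phi(-1.4667) = 0.071229
= 7.1


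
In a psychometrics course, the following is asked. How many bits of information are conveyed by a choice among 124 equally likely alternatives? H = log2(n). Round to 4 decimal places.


H = log2(n)
H = log2(124)
= 6.9542


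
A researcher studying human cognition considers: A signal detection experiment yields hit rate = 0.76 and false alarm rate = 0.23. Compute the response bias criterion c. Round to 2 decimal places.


c = -0.5 * (z(HR) + z(FAR))
z(0.76) = 0.7063
z(0.23) = -0.7388
c = -0.5 * (0.7063 + -0.7388)
= -0.5 * -0.0325
= 0.02


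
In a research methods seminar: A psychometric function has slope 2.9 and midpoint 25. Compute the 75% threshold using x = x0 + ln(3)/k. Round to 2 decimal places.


At P = 0.75: 0.75 = 1/(1 + e^(-k*(x-x0)))
Solving: e^(-k*(x-x0)) = 1/3
x = x0 + ln(3)/k
ln(3) = 1.0986
x = 25 + 1.0986/2.9
= 25 + 0.3788
= 25.38


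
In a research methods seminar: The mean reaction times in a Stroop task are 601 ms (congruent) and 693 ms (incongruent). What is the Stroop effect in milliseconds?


Stroop effect = RT(incongruent) - RT(congruent)
= 693 - 601
= 92 ms


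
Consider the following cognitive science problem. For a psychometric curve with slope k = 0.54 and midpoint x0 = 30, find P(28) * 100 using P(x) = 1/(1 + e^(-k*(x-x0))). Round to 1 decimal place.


P(x) = 1/(1 + e^(-0.54*(28 - 30)))
Exponent = -0.54 * -2 = 1.08
e^(1.08) = 2.94468
P = 1/(1 + 2.94468) = 0.253506
Percentage = 25.4


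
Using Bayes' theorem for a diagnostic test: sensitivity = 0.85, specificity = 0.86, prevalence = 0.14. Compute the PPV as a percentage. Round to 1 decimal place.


PPV = (sens * prev) / (sens * prev + (1-spec) * (1-prev))
Numerator = 0.85 * 0.14 = 0.119
P(positive and no disease) = (1 - spec) * (1 - prev) = (1 - 0.86) * (1 - 0.14) = 0.1204
Denominator = 0.119 + 0.1204 = 0.2394
PPV = 0.119 / 0.2394 = 0.497076
As percentage = 49.7


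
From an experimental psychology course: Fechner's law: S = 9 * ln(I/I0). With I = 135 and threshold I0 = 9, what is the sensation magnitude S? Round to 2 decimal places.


S = 9 * ln(135/9)
I/I0 = 15.0
ln(15.0) = 2.7081
S = 9 * 2.7081
= 24.37


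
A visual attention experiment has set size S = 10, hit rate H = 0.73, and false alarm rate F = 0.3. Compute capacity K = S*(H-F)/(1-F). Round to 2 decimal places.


K = S * (H - F) / (1 - F)
H - F = 0.43
1 - F = 0.7
K = 10 * 0.43 / 0.7
= 6.14


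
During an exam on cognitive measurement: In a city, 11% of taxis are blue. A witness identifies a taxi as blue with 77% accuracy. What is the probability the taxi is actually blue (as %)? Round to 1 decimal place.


P(blue | says blue) = P(says blue | blue)*P(blue) / [P(says blue | blue)*P(blue) + P(says blue | not blue)*P(not blue)]
Numerator = 0.77 * 0.11 = 0.0847
False identification = 0.23 * 0.89 = 0.2047
P = 0.0847 / (0.0847 + 0.2047)
= 0.0847 / 0.2894
As percentage = 29.3


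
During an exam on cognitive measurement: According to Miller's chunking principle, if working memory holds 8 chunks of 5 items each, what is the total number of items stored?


Total items = chunks * items_per_chunk
= 8 * 5
= 40


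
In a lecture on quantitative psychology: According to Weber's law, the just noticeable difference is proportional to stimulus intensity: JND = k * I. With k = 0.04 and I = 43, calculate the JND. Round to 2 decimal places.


JND = k * I
JND = 0.04 * 43
= 1.72


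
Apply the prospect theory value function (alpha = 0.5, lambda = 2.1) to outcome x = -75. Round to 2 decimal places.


Since x = -75 < 0, use v(x) = -lambda*(-x)^alpha
(-x) = 75
75^0.5 = 8.6603
v(-75) = -2.1 * 8.6603
= -18.19


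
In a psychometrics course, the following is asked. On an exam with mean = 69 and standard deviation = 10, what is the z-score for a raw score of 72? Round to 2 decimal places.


z = (X - mu) / sigma
= (72 - 69) / 10
= 3 / 10
= 0.30


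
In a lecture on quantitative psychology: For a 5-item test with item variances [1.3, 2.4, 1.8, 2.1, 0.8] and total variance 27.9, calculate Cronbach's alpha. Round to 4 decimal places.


alpha = (k/(k-1)) * (1 - sum(s_i^2)/s_total^2)
sum(item variances) = 8.4
k/(k-1) = 5/4 = 1.25
1 - 8.4/27.9 = 1 - 0.301075 = 0.698925
alpha = 1.25 * 0.698925
= 0.8737


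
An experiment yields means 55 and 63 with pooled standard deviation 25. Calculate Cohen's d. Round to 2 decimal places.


Cohen's d = (M1 - M2) / S_pooled
= (55 - 63) / 25
= -8 / 25
= -0.32


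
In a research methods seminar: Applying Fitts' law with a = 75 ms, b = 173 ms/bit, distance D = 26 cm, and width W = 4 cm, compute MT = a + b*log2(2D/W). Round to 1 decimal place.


MT = 75 + 173 * log2(2*26/4)
2D/W = 13.0
log2(13.0) = 3.7004
MT = 75 + 173 * 3.7004
= 715.2 ms


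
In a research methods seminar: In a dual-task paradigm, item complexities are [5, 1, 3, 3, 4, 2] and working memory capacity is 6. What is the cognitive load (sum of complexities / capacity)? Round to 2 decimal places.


Total complexity = 5 + 1 + 3 + 3 + 4 + 2 = 18
Load = total / capacity = 18 / 6
= 3.00


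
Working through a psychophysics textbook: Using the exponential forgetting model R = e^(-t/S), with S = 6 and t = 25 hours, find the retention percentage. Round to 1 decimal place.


R = e^(-t/S)
-t/S = -25/6 = -4.166667
R = e^(-4.166667) = 0.015504
Percentage = 0.015504 * 100
= 1.6


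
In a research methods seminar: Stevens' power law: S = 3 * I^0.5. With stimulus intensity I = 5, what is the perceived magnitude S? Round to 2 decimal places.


S = 3 * 5^0.5
5^0.5 = 2.2361
S = 3 * 2.2361
= 6.71


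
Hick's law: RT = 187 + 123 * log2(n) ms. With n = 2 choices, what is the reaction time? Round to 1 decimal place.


RT = 187 + 123 * log2(2)
log2(2) = 1.0
RT = 187 + 123 * 1.0
= 187 + 123.0
= 310.0 ms


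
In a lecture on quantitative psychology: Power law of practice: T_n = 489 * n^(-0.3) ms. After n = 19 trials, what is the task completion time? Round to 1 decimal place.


T_n = 489 * 19^(-0.3)
19^(-0.3) = 0.413403
T_n = 489 * 0.413403
= 202.2 ms


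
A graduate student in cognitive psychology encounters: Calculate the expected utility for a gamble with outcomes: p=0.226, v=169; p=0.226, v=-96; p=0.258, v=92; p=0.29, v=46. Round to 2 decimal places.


EU = sum(p_i * v_i)
0.226 * 169 = 38.194
0.226 * -96 = -21.696
0.258 * 92 = 23.736
0.29 * 46 = 13.34
EU = 38.194 + -21.696 + 23.736 + 13.34
= 53.57


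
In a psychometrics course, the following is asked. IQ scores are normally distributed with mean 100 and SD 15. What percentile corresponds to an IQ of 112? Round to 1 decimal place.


z = (IQ - mean) / SD
z = (112 - 100) / 15 = 0.8
Percentile = Phi(0.8) * 100
Phi(0.8) = 0.788145
= 78.8


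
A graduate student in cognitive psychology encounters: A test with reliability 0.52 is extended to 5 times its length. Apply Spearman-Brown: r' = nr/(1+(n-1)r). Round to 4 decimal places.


r_new = n*r / (1 + (n-1)*r)
Numerator = 5 * 0.52 = 2.6
Denominator = 1 + 4 * 0.52 = 3.08
r_new = 2.6 / 3.08
= 0.8442


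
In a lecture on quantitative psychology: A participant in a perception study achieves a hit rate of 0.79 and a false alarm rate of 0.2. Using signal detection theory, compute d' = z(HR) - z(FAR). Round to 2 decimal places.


d' = z(HR) - z(FAR)
z(0.79) = 0.8064
z(0.2) = -0.8416
d' = 0.8064 - -0.8416
= 1.65


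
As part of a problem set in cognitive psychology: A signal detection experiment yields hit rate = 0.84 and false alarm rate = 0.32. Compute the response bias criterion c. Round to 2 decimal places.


c = -0.5 * (z(HR) + z(FAR))
z(0.84) = 0.9945
z(0.32) = -0.4677
c = -0.5 * (0.9945 + -0.4677)
= -0.5 * 0.5268
= -0.26


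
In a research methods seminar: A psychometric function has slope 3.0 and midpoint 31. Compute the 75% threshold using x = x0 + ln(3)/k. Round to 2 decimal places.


At P = 0.75: 0.75 = 1/(1 + e^(-k*(x-x0)))
Solving: e^(-k*(x-x0)) = 1/3
x = x0 + ln(3)/k
ln(3) = 1.0986
x = 31 + 1.0986/3.0
= 31 + 0.3662
= 31.37


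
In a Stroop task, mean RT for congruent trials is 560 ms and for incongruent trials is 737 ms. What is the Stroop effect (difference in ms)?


Stroop effect = RT(incongruent) - RT(congruent)
= 737 - 560
= 177 ms


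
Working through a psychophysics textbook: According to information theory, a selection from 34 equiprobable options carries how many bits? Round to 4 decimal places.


H = log2(n)
H = log2(34)
= 5.0875


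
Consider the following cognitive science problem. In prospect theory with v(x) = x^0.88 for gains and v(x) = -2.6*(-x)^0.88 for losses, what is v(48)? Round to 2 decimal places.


Since x = 48 >= 0, use v(x) = x^0.88
48^0.88 = 30.1642
v(48) = 30.16


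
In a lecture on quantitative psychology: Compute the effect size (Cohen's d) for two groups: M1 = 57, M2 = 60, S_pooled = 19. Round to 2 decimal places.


Cohen's d = (M1 - M2) / S_pooled
= (57 - 60) / 19
= -3 / 19
= -0.16


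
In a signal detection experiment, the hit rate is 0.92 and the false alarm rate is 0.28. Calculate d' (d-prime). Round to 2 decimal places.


d' = z(HR) - z(FAR)
z(0.92) = 1.4051
z(0.28) = -0.5828
d' = 1.4051 - -0.5828
= 1.99


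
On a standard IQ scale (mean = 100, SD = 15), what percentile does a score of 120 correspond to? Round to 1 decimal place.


z = (IQ - mean) / SD
z = (120 - 100) / 15 = 1.3333
Percentile = Phi(1.3333) * 100
Phi(1.3333) = 0.908783
= 90.9


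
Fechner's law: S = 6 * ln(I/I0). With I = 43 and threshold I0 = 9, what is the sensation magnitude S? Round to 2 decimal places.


S = 6 * ln(43/9)
I/I0 = 4.777778
ln(4.777778) = 1.564
S = 6 * 1.564
= 9.38


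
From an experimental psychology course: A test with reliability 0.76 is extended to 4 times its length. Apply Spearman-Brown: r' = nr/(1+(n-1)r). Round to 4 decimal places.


r_new = n*r / (1 + (n-1)*r)
Numerator = 4 * 0.76 = 3.04
Denominator = 1 + 3 * 0.76 = 3.28
r_new = 3.04 / 3.28
= 0.9268


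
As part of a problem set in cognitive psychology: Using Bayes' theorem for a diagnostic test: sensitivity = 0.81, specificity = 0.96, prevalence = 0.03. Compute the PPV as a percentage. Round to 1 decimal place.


PPV = (sens * prev) / (sens * prev + (1-spec) * (1-prev))
Numerator = 0.81 * 0.03 = 0.0243
P(positive and no disease) = (1 - spec) * (1 - prev) = (1 - 0.96) * (1 - 0.03) = 0.0388
Denominator = 0.0243 + 0.0388 = 0.0631
PPV = 0.0243 / 0.0631 = 0.385103
As percentage = 38.5


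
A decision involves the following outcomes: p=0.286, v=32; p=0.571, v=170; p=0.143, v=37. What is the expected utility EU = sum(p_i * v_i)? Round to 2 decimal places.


EU = sum(p_i * v_i)
0.286 * 32 = 9.152
0.571 * 170 = 97.07
0.143 * 37 = 5.291
EU = 9.152 + 97.07 + 5.291
= 111.51


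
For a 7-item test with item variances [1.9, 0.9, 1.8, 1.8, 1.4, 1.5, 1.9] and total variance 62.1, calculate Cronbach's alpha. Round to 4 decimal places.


alpha = (k/(k-1)) * (1 - sum(s_i^2)/s_total^2)
sum(item variances) = 11.2
k/(k-1) = 7/6 = 1.166667
1 - 11.2/62.1 = 1 - 0.180354 = 0.819646
alpha = 1.166667 * 0.819646
= 0.9563


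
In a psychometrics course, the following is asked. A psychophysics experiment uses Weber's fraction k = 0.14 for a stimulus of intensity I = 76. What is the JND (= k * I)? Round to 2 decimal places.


JND = k * I
JND = 0.14 * 76
= 10.64


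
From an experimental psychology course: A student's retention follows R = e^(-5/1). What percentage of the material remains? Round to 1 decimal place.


R = e^(-t/S)
-t/S = -5/1 = -5.0
R = e^(-5.0) = 0.006738
Percentage = 0.006738 * 100
= 0.7


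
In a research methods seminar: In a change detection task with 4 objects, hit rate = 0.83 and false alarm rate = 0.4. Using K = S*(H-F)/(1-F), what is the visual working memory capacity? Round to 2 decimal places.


K = S * (H - F) / (1 - F)
H - F = 0.43
1 - F = 0.6
K = 4 * 0.43 / 0.6
= 2.87


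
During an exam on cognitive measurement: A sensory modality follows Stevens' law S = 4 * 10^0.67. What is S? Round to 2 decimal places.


S = 4 * 10^0.67
10^0.67 = 4.6774
S = 4 * 4.6774
= 18.71


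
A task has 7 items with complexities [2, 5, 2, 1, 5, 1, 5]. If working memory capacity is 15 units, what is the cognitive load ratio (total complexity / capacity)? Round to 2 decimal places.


Total complexity = 2 + 5 + 2 + 1 + 5 + 1 + 5 = 21
Load = total / capacity = 21 / 15
= 1.40


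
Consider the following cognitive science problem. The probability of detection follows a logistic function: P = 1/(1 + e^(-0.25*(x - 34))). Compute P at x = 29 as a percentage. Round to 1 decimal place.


P(x) = 1/(1 + e^(-0.25*(29 - 34)))
Exponent = -0.25 * -5 = 1.25
e^(1.25) = 3.490343
P = 1/(1 + 3.490343) = 0.2227
Percentage = 22.3


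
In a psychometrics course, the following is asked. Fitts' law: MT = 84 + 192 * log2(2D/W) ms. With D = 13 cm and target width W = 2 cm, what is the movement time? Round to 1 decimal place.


MT = 84 + 192 * log2(2*13/2)
2D/W = 13.0
log2(13.0) = 3.7004
MT = 84 + 192 * 3.7004
= 794.5 ms


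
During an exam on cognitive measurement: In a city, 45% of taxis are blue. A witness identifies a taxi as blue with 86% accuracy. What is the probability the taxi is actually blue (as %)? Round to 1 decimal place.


P(blue | says blue) = P(says blue | blue)*P(blue) / [P(says blue | blue)*P(blue) + P(says blue | not blue)*P(not blue)]
Numerator = 0.86 * 0.45 = 0.387
False identification = 0.14 * 0.55 = 0.077
P = 0.387 / (0.387 + 0.077)
= 0.387 / 0.464
As percentage = 83.4


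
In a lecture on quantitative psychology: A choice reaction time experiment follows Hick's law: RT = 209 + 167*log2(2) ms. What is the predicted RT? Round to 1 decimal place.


RT = 209 + 167 * log2(2)
log2(2) = 1.0
RT = 209 + 167 * 1.0
= 209 + 167.0
= 376.0 ms


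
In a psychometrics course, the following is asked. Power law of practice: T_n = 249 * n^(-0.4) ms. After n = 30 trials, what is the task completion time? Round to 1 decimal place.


T_n = 249 * 30^(-0.4)
30^(-0.4) = 0.256538
T_n = 249 * 0.256538
= 63.9 ms


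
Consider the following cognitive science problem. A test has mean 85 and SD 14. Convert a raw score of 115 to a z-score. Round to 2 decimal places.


z = (X - mu) / sigma
= (115 - 85) / 14
= 30 / 14
= 2.14


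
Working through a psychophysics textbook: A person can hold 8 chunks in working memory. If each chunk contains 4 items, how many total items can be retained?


Total items = chunks * items_per_chunk
= 8 * 4
= 32


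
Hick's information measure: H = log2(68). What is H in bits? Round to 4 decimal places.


H = log2(n)
H = log2(68)
= 6.0875


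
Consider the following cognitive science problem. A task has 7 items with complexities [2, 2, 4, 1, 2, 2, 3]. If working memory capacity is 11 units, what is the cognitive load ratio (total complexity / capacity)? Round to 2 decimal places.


Total complexity = 2 + 2 + 4 + 1 + 2 + 2 + 3 = 16
Load = total / capacity = 16 / 11
= 1.45


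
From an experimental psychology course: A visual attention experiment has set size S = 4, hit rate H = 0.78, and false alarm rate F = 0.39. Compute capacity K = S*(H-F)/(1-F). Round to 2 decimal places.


K = S * (H - F) / (1 - F)
H - F = 0.39
1 - F = 0.61
K = 4 * 0.39 / 0.61
= 2.56


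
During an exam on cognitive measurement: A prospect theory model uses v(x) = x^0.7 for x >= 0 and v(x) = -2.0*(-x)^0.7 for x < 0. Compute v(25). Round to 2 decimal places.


Since x = 25 >= 0, use v(x) = x^0.7
25^0.7 = 9.5183
v(25) = 9.52


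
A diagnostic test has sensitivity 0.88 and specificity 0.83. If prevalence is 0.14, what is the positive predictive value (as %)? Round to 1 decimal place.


PPV = (sens * prev) / (sens * prev + (1-spec) * (1-prev))
Numerator = 0.88 * 0.14 = 0.1232
P(positive and no disease) = (1 - spec) * (1 - prev) = (1 - 0.83) * (1 - 0.14) = 0.1462
Denominator = 0.1232 + 0.1462 = 0.2694
PPV = 0.1232 / 0.2694 = 0.457313
As percentage = 45.7


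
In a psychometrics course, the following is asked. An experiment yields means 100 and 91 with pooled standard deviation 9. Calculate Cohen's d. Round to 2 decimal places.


Cohen's d = (M1 - M2) / S_pooled
= (100 - 91) / 9
= 9 / 9
= 1.00


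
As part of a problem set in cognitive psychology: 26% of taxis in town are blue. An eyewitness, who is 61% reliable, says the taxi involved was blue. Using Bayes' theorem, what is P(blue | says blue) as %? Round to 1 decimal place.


P(blue | says blue) = P(says blue | blue)*P(blue) / [P(says blue | blue)*P(blue) + P(says blue | not blue)*P(not blue)]
Numerator = 0.61 * 0.26 = 0.1586
False identification = 0.39 * 0.74 = 0.2886
P = 0.1586 / (0.1586 + 0.2886)
= 0.1586 / 0.4472
As percentage = 35.5


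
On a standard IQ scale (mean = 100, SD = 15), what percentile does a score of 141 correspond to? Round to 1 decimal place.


z = (IQ - mean) / SD
z = (141 - 100) / 15 = 2.7333
Percentile = Phi(2.7333) * 100
Phi(2.7333) = 0.996865
= 99.7


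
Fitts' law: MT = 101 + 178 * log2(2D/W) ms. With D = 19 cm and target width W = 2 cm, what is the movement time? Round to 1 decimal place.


MT = 101 + 178 * log2(2*19/2)
2D/W = 19.0
log2(19.0) = 4.2479
MT = 101 + 178 * 4.2479
= 857.1 ms


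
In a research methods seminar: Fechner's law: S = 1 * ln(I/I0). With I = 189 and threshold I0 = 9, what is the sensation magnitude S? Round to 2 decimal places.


S = 1 * ln(189/9)
I/I0 = 21.0
ln(21.0) = 3.0445
S = 1 * 3.0445
= 3.04


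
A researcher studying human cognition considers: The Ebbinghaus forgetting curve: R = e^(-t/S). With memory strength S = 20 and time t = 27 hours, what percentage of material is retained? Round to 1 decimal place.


R = e^(-t/S)
-t/S = -27/20 = -1.35
R = e^(-1.35) = 0.25924
Percentage = 0.25924 * 100
= 25.9


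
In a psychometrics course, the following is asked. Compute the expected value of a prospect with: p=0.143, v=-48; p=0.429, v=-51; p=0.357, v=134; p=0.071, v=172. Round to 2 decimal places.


EU = sum(p_i * v_i)
0.143 * -48 = -6.864
0.429 * -51 = -21.879
0.357 * 134 = 47.838
0.071 * 172 = 12.212
EU = -6.864 + -21.879 + 47.838 + 12.212
= 31.31


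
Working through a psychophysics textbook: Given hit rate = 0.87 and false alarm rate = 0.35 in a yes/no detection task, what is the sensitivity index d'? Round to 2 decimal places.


d' = z(HR) - z(FAR)
z(0.87) = 1.1264
z(0.35) = -0.3853
d' = 1.1264 - -0.3853
= 1.51


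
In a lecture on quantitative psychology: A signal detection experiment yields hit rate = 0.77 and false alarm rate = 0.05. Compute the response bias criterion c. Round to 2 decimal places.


c = -0.5 * (z(HR) + z(FAR))
z(0.77) = 0.7388
z(0.05) = -1.6449
c = -0.5 * (0.7388 + -1.6449)
= -0.5 * -0.9061
= 0.45


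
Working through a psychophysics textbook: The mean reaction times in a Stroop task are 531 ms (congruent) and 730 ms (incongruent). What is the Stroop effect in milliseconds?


Stroop effect = RT(incongruent) - RT(congruent)
= 730 - 531
= 199 ms


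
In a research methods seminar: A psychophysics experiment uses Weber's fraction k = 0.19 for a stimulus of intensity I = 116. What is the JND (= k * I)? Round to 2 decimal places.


JND = k * I
JND = 0.19 * 116
= 22.04


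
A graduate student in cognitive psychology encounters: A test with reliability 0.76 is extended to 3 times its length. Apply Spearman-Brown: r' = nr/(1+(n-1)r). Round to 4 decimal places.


r_new = n*r / (1 + (n-1)*r)
Numerator = 3 * 0.76 = 2.28
Denominator = 1 + 2 * 0.76 = 2.52
r_new = 2.28 / 2.52
= 0.9048


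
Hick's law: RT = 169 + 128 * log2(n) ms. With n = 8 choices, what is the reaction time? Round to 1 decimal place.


RT = 169 + 128 * log2(8)
log2(8) = 3.0
RT = 169 + 128 * 3.0
= 169 + 384.0
= 553.0 ms


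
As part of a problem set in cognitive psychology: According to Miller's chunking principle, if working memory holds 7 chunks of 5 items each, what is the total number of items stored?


Total items = chunks * items_per_chunk
= 7 * 5
= 35


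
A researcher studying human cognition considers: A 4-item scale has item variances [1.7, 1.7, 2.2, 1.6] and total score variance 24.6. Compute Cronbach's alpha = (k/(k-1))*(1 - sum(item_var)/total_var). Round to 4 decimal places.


alpha = (k/(k-1)) * (1 - sum(s_i^2)/s_total^2)
sum(item variances) = 7.2
k/(k-1) = 4/3 = 1.333333
1 - 7.2/24.6 = 1 - 0.292683 = 0.707317
alpha = 1.333333 * 0.707317
= 0.9431


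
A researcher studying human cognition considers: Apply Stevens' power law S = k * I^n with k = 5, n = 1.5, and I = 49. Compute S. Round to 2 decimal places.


S = 5 * 49^1.5
49^1.5 = 343.0
S = 5 * 343.0
= 1715.00


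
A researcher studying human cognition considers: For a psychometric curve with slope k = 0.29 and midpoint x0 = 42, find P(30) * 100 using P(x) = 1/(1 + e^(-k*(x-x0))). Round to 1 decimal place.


P(x) = 1/(1 + e^(-0.29*(30 - 42)))
Exponent = -0.29 * -12 = 3.48
e^(3.48) = 32.459722
P = 1/(1 + 32.459722) = 0.029887
Percentage = 3.0


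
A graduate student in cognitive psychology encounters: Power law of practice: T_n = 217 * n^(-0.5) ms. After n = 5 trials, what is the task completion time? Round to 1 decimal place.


T_n = 217 * 5^(-0.5)
5^(-0.5) = 0.447214
T_n = 217 * 0.447214
= 97.0 ms


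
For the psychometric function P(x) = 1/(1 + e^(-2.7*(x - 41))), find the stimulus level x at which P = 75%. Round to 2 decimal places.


At P = 0.75: 0.75 = 1/(1 + e^(-k*(x-x0)))
Solving: e^(-k*(x-x0)) = 1/3
x = x0 + ln(3)/k
ln(3) = 1.0986
x = 41 + 1.0986/2.7
= 41 + 0.4069
= 41.41


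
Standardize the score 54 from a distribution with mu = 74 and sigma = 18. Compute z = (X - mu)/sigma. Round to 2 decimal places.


z = (X - mu) / sigma
= (54 - 74) / 18
= -20 / 18
= -1.11


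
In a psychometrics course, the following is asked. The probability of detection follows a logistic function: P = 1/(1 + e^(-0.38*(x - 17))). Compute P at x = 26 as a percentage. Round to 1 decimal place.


P(x) = 1/(1 + e^(-0.38*(26 - 17)))
Exponent = -0.38 * 9 = -3.42
e^(-3.42) = 0.032712
P = 1/(1 + 0.032712) = 0.968324
Percentage = 96.8


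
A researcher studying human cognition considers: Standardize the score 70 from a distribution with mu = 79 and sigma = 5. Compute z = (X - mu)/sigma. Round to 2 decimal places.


z = (X - mu) / sigma
= (70 - 79) / 5
= -9 / 5
= -1.80


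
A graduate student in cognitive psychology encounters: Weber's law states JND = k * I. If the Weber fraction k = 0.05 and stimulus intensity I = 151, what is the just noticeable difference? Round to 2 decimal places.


JND = k * I
JND = 0.05 * 151
= 7.55


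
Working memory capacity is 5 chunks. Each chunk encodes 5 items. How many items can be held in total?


Total items = chunks * items_per_chunk
= 5 * 5
= 25


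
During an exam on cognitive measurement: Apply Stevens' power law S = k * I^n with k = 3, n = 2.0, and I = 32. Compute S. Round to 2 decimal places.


S = 3 * 32^2.0
32^2.0 = 1024.0
S = 3 * 1024.0
= 3072.00


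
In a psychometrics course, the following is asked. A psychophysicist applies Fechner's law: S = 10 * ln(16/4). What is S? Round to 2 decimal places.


S = 10 * ln(16/4)
I/I0 = 4.0
ln(4.0) = 1.3863
S = 10 * 1.3863
= 13.86


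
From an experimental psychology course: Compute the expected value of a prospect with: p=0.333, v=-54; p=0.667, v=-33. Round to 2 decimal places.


EU = sum(p_i * v_i)
0.333 * -54 = -17.982
0.667 * -33 = -22.011
EU = -17.982 + -22.011
= -39.99


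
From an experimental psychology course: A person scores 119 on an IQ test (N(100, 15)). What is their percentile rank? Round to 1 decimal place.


z = (IQ - mean) / SD
z = (119 - 100) / 15 = 1.2667
Percentile = Phi(1.2667) * 100
Phi(1.2667) = 0.897369
= 89.7


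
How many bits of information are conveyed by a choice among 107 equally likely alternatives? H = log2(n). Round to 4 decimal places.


H = log2(n)
H = log2(107)
= 6.7415


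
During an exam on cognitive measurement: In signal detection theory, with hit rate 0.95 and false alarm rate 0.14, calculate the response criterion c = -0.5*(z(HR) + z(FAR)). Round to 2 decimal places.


c = -0.5 * (z(HR) + z(FAR))
z(0.95) = 1.6449
z(0.14) = -1.0803
c = -0.5 * (1.6449 + -1.0803)
= -0.5 * 0.5646
= -0.28


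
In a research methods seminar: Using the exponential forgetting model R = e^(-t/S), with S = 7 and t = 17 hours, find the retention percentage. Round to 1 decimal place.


R = e^(-t/S)
-t/S = -17/7 = -2.428571
R = e^(-2.428571) = 0.088163
Percentage = 0.088163 * 100
= 8.8


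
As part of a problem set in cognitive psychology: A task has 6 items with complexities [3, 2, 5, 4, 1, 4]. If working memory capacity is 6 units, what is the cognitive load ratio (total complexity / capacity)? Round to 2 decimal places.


Total complexity = 3 + 2 + 5 + 4 + 1 + 4 = 19
Load = total / capacity = 19 / 6
= 3.17


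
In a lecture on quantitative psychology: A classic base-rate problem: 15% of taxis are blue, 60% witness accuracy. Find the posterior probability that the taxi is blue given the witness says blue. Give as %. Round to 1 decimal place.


P(blue | says blue) = P(says blue | blue)*P(blue) / [P(says blue | blue)*P(blue) + P(says blue | not blue)*P(not blue)]
Numerator = 0.6 * 0.15 = 0.09
False identification = 0.4 * 0.85 = 0.34
P = 0.09 / (0.09 + 0.34)
= 0.09 / 0.43
As percentage = 20.9


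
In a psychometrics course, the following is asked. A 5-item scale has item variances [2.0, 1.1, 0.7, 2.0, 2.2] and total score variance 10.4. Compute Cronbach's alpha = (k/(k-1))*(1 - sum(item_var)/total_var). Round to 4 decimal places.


alpha = (k/(k-1)) * (1 - sum(s_i^2)/s_total^2)
sum(item variances) = 8.0
k/(k-1) = 5/4 = 1.25
1 - 8.0/10.4 = 1 - 0.769231 = 0.230769
alpha = 1.25 * 0.230769
= 0.2885


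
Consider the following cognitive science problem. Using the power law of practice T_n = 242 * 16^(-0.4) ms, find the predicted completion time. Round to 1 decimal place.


T_n = 242 * 16^(-0.4)
16^(-0.4) = 0.329877
T_n = 242 * 0.329877
= 79.8 ms


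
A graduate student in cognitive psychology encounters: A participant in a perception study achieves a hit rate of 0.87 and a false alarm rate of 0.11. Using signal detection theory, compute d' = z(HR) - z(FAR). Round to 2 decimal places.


d' = z(HR) - z(FAR)
z(0.87) = 1.1264
z(0.11) = -1.2265
d' = 1.1264 - -1.2265
= 2.35


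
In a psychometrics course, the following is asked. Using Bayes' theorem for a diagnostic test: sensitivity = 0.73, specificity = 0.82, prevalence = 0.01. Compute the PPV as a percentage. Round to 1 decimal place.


PPV = (sens * prev) / (sens * prev + (1-spec) * (1-prev))
Numerator = 0.73 * 0.01 = 0.0073
P(positive and no disease) = (1 - spec) * (1 - prev) = (1 - 0.82) * (1 - 0.01) = 0.1782
Denominator = 0.0073 + 0.1782 = 0.1855
PPV = 0.0073 / 0.1855 = 0.039353
As percentage = 3.9


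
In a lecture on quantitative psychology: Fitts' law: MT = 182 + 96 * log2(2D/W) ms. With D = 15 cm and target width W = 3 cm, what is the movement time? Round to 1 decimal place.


MT = 182 + 96 * log2(2*15/3)
2D/W = 10.0
log2(10.0) = 3.3219
MT = 182 + 96 * 3.3219
= 500.9 ms


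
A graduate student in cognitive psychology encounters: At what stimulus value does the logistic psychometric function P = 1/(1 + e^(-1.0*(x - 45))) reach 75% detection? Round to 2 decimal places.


At P = 0.75: 0.75 = 1/(1 + e^(-k*(x-x0)))
Solving: e^(-k*(x-x0)) = 1/3
x = x0 + ln(3)/k
ln(3) = 1.0986
x = 45 + 1.0986/1.0
= 45 + 1.0986
= 46.10


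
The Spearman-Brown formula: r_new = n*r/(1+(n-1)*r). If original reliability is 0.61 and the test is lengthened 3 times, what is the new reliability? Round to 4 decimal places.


r_new = n*r / (1 + (n-1)*r)
Numerator = 3 * 0.61 = 1.83
Denominator = 1 + 2 * 0.61 = 2.22
r_new = 1.83 / 2.22
= 0.8243


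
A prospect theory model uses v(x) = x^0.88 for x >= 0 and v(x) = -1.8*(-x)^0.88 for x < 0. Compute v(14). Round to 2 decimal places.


Since x = 14 >= 0, use v(x) = x^0.88
14^0.88 = 10.1998
v(14) = 10.20


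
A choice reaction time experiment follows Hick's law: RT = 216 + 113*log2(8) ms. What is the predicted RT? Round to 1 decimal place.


RT = 216 + 113 * log2(8)
log2(8) = 3.0
RT = 216 + 113 * 3.0
= 216 + 339.0
= 555.0 ms


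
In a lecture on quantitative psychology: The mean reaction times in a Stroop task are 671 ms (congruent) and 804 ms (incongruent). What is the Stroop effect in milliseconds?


Stroop effect = RT(incongruent) - RT(congruent)
= 804 - 671
= 133 ms


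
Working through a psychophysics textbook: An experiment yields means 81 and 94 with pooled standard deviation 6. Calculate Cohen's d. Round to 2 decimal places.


Cohen's d = (M1 - M2) / S_pooled
= (81 - 94) / 6
= -13 / 6
= -2.17


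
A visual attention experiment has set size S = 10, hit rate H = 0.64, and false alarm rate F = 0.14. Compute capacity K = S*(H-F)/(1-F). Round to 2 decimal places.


K = S * (H - F) / (1 - F)
H - F = 0.5
1 - F = 0.86
K = 10 * 0.5 / 0.86
= 5.81


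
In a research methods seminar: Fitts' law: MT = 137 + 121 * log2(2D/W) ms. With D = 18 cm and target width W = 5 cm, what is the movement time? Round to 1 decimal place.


MT = 137 + 121 * log2(2*18/5)
2D/W = 7.2
log2(7.2) = 2.848
MT = 137 + 121 * 2.848
= 481.6 ms


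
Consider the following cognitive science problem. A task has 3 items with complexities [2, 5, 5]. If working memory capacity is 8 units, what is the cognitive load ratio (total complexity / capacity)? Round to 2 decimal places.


Total complexity = 2 + 5 + 5 = 12
Load = total / capacity = 12 / 8
= 1.50


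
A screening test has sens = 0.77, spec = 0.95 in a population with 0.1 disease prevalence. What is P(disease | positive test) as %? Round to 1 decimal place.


PPV = (sens * prev) / (sens * prev + (1-spec) * (1-prev))
Numerator = 0.77 * 0.1 = 0.077
P(positive and no disease) = (1 - spec) * (1 - prev) = (1 - 0.95) * (1 - 0.1) = 0.045
Denominator = 0.077 + 0.045 = 0.122
PPV = 0.077 / 0.122 = 0.631148
As percentage = 63.1


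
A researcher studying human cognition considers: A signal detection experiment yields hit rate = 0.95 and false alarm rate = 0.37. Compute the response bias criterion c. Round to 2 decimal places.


c = -0.5 * (z(HR) + z(FAR))
z(0.95) = 1.6449
z(0.37) = -0.3319
c = -0.5 * (1.6449 + -0.3319)
= -0.5 * 1.313
= -0.66


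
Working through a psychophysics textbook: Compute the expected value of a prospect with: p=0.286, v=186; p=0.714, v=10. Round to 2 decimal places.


EU = sum(p_i * v_i)
0.286 * 186 = 53.196
0.714 * 10 = 7.14
EU = 53.196 + 7.14
= 60.34


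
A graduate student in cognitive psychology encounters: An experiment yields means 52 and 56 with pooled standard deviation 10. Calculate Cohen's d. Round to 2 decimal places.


Cohen's d = (M1 - M2) / S_pooled
= (52 - 56) / 10
= -4 / 10
= -0.40


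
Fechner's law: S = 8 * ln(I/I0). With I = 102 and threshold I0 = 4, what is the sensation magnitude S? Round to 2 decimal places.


S = 8 * ln(102/4)
I/I0 = 25.5
ln(25.5) = 3.2387
S = 8 * 3.2387
= 25.91


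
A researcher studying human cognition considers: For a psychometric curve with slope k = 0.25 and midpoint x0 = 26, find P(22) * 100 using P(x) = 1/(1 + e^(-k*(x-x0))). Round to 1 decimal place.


P(x) = 1/(1 + e^(-0.25*(22 - 26)))
Exponent = -0.25 * -4 = 1.0
e^(1.0) = 2.718282
P = 1/(1 + 2.718282) = 0.268941
Percentage = 26.9


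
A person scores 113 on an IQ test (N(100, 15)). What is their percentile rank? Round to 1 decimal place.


z = (IQ - mean) / SD
z = (113 - 100) / 15 = 0.8667
Percentile = Phi(0.8667) * 100
Phi(0.8667) = 0.806947
= 80.7


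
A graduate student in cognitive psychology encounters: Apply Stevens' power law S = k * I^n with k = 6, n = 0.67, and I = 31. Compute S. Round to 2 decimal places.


S = 6 * 31^0.67
31^0.67 = 9.9819
S = 6 * 9.9819
= 59.89


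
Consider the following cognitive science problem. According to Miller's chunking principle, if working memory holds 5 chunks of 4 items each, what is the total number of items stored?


Total items = chunks * items_per_chunk
= 5 * 4
= 20


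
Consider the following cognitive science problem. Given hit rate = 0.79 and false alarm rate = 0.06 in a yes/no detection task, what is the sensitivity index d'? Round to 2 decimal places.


d' = z(HR) - z(FAR)
z(0.79) = 0.8064
z(0.06) = -1.5548
d' = 0.8064 - -1.5548
= 2.36


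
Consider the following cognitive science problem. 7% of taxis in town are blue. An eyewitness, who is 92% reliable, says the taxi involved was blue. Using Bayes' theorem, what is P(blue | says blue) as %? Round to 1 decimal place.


P(blue | says blue) = P(says blue | blue)*P(blue) / [P(says blue | blue)*P(blue) + P(says blue | not blue)*P(not blue)]
Numerator = 0.92 * 0.07 = 0.0644
False identification = 0.08 * 0.93 = 0.0744
P = 0.0644 / (0.0644 + 0.0744)
= 0.0644 / 0.1388
As percentage = 46.4


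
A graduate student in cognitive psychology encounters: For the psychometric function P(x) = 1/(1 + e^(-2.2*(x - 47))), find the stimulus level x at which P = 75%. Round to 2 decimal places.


At P = 0.75: 0.75 = 1/(1 + e^(-k*(x-x0)))
Solving: e^(-k*(x-x0)) = 1/3
x = x0 + ln(3)/k
ln(3) = 1.0986
x = 47 + 1.0986/2.2
= 47 + 0.4994
= 47.50


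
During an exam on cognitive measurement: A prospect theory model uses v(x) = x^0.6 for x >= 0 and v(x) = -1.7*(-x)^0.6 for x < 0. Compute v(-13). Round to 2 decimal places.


Since x = -13 < 0, use v(x) = -lambda*(-x)^alpha
(-x) = 13
13^0.6 = 4.6598
v(-13) = -1.7 * 4.6598
= -7.92


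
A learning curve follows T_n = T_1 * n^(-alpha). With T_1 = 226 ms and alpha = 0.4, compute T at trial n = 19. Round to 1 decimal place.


T_n = 226 * 19^(-0.4)
19^(-0.4) = 0.307963
T_n = 226 * 0.307963
= 69.6 ms


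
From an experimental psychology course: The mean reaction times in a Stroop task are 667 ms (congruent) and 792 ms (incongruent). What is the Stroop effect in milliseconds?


Stroop effect = RT(incongruent) - RT(congruent)
= 792 - 667
= 125 ms


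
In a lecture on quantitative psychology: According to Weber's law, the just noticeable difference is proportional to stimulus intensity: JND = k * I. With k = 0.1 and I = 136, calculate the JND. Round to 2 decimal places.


JND = k * I
JND = 0.1 * 136
= 13.60


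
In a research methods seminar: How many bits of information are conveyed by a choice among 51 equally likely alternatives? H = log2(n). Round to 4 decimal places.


H = log2(n)
H = log2(51)
= 5.6724


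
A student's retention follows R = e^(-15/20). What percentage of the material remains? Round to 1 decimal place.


R = e^(-t/S)
-t/S = -15/20 = -0.75
R = e^(-0.75) = 0.472367
Percentage = 0.472367 * 100
= 47.2


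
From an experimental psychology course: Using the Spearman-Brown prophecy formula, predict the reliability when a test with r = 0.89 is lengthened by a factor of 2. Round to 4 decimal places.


r_new = n*r / (1 + (n-1)*r)
Numerator = 2 * 0.89 = 1.78
Denominator = 1 + 1 * 0.89 = 1.89
r_new = 1.78 / 1.89
= 0.9418


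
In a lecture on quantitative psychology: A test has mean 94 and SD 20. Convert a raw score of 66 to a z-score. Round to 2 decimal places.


z = (X - mu) / sigma
= (66 - 94) / 20
= -28 / 20
= -1.40


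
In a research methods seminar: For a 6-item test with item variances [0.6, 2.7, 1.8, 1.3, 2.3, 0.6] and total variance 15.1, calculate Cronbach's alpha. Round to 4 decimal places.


alpha = (k/(k-1)) * (1 - sum(s_i^2)/s_total^2)
sum(item variances) = 9.3
k/(k-1) = 6/5 = 1.2
1 - 9.3/15.1 = 1 - 0.615894 = 0.384106
alpha = 1.2 * 0.384106
= 0.4609


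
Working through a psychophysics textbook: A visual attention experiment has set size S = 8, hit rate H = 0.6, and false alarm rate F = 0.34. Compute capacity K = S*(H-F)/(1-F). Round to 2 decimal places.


K = S * (H - F) / (1 - F)
H - F = 0.26
1 - F = 0.66
K = 8 * 0.26 / 0.66
= 3.15


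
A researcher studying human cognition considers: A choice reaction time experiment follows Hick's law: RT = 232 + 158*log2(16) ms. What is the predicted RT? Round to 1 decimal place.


RT = 232 + 158 * log2(16)
log2(16) = 4.0
RT = 232 + 158 * 4.0
= 232 + 632.0
= 864.0 ms


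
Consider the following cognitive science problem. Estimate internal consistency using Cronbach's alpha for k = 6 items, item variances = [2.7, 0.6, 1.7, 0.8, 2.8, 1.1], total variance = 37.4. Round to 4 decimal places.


alpha = (k/(k-1)) * (1 - sum(s_i^2)/s_total^2)
sum(item variances) = 9.7
k/(k-1) = 6/5 = 1.2
1 - 9.7/37.4 = 1 - 0.259358 = 0.740642
alpha = 1.2 * 0.740642
= 0.8888


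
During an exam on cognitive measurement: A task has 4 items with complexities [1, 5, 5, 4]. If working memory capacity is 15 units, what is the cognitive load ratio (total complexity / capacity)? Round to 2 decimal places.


Total complexity = 1 + 5 + 5 + 4 = 15
Load = total / capacity = 15 / 15
= 1.00


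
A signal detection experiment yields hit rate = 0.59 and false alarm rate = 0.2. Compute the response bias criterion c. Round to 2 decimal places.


c = -0.5 * (z(HR) + z(FAR))
z(0.59) = 0.2275
z(0.2) = -0.8416
c = -0.5 * (0.2275 + -0.8416)
= -0.5 * -0.6141
= 0.31


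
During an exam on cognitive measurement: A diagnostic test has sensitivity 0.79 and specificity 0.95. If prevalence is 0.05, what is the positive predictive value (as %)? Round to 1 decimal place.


PPV = (sens * prev) / (sens * prev + (1-spec) * (1-prev))
Numerator = 0.79 * 0.05 = 0.0395
P(positive and no disease) = (1 - spec) * (1 - prev) = (1 - 0.95) * (1 - 0.05) = 0.0475
Denominator = 0.0395 + 0.0475 = 0.087
PPV = 0.0395 / 0.087 = 0.454023
As percentage = 45.4


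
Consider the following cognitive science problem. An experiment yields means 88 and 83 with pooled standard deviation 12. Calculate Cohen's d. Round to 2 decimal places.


Cohen's d = (M1 - M2) / S_pooled
= (88 - 83) / 12
= 5 / 12
= 0.42


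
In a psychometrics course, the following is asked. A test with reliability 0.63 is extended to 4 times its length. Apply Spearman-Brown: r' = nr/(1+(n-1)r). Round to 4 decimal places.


r_new = n*r / (1 + (n-1)*r)
Numerator = 4 * 0.63 = 2.52
Denominator = 1 + 3 * 0.63 = 2.89
r_new = 2.52 / 2.89
= 0.8720


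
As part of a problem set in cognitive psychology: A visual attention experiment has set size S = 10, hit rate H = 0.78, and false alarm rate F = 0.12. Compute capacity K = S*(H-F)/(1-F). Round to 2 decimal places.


K = S * (H - F) / (1 - F)
H - F = 0.66
1 - F = 0.88
K = 10 * 0.66 / 0.88
= 7.50
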